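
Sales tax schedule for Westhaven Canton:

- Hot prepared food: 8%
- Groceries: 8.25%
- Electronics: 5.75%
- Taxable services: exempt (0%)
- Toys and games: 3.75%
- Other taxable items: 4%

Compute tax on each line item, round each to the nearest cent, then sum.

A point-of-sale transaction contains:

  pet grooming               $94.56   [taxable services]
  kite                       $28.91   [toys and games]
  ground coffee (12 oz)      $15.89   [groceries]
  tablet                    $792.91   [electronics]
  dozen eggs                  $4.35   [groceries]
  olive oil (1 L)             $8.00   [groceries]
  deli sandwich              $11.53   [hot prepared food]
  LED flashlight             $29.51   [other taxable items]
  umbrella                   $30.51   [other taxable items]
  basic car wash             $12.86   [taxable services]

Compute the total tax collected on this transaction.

Pet grooming $94.56: taxable services → 0% → $0.00
Kite $28.91: toys and games → 3.75% → $1.08
Ground coffee (12 oz) $15.89: groceries → 8.25% → $1.31
Tablet $792.91: electronics → 5.75% → $45.59
Dozen eggs $4.35: groceries → 8.25% → $0.36
Olive oil (1 L) $8.00: groceries → 8.25% → $0.66
Deli sandwich $11.53: hot prepared food → 8% → $0.92
LED flashlight $29.51: other taxable items → 4% → $1.18
Umbrella $30.51: other taxable items → 4% → $1.22
Basic car wash $12.86: taxable services → 0% → $0.00
Total tax = $1.08 + $1.31 + $45.59 + $0.36 + $0.66 + $0.92 + $1.18 + $1.22 = $52.32

$52.32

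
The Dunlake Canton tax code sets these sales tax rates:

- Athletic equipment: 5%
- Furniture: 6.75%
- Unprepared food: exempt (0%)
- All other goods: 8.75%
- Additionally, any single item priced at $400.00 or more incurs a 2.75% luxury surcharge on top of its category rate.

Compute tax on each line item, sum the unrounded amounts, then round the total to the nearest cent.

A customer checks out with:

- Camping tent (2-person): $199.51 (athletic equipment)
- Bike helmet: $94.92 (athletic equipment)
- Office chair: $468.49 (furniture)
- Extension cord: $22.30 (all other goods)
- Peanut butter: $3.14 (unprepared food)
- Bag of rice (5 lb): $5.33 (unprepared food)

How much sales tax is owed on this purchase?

$61.18

Camping tent (2-person) $199.51: athletic equipment → 5% → $9.9755
Bike helmet $94.92: athletic equipment → 5% → $4.746
Office chair $468.49: furniture → 6.75% + 2.75% surcharge = 9.5% → $44.50655
Extension cord $22.30: all other goods → 8.75% → $1.95125
Peanut butter $3.14: unprepared food → 0% → $0.00
Bag of rice (5 lb) $5.33: unprepared food → 0% → $0.00
Unrounded tax sum = $61.1793 → $61.18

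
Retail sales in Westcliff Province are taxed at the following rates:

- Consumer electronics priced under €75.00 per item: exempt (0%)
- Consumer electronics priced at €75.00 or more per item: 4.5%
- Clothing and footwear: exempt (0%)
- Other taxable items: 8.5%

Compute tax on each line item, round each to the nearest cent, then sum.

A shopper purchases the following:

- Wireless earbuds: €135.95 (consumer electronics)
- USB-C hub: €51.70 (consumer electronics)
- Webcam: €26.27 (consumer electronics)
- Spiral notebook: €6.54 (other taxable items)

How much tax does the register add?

Wireless earbuds €135.95: consumer electronics, €75.00 or more → 4.5% → €6.12
USB-C hub €51.70: consumer electronics, under €75.00 → 0% → €0.00
Webcam €26.27: consumer electronics, under €75.00 → 0% → €0.00
Spiral notebook €6.54: other taxable items → 8.5% → €0.56
Total tax = €6.12 + €0.56 = €6.68

€6.68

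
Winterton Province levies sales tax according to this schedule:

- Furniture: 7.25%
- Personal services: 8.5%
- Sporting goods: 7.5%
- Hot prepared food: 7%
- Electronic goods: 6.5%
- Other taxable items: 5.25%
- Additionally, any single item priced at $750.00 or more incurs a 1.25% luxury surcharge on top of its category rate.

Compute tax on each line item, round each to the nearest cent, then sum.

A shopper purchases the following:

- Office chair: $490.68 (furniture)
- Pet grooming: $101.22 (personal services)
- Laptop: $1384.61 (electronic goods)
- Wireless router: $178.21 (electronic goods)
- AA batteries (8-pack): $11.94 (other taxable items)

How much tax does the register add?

$163.69

Office chair $490.68: furniture → 7.25% → $35.57
Pet grooming $101.22: personal services → 8.5% → $8.60
Laptop $1384.61: electronic goods → 6.5% + 1.25% surcharge = 7.75% → $107.31
Wireless router $178.21: electronic goods → 6.5% → $11.58
AA batteries (8-pack) $11.94: other taxable items → 5.25% → $0.63
Total tax = $35.57 + $8.60 + $107.31 + $11.58 + $0.63 = $163.69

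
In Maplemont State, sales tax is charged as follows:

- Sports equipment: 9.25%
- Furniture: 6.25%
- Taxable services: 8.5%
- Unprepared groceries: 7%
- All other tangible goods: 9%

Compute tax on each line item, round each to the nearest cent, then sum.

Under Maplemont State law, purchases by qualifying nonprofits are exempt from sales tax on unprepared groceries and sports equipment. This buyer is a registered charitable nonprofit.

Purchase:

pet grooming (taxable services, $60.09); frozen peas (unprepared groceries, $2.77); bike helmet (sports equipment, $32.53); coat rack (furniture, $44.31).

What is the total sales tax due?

Pet grooming $60.09: taxable services → 8.5% → $5.11
Frozen peas $2.77: unprepared groceries, buyer-exempt → 0% → $0.00
Bike helmet $32.53: sports equipment, buyer-exempt → 0% → $0.00
Coat rack $44.31: furniture → 6.25% → $2.77
Total tax = $5.11 + $2.77 = $7.88

$7.88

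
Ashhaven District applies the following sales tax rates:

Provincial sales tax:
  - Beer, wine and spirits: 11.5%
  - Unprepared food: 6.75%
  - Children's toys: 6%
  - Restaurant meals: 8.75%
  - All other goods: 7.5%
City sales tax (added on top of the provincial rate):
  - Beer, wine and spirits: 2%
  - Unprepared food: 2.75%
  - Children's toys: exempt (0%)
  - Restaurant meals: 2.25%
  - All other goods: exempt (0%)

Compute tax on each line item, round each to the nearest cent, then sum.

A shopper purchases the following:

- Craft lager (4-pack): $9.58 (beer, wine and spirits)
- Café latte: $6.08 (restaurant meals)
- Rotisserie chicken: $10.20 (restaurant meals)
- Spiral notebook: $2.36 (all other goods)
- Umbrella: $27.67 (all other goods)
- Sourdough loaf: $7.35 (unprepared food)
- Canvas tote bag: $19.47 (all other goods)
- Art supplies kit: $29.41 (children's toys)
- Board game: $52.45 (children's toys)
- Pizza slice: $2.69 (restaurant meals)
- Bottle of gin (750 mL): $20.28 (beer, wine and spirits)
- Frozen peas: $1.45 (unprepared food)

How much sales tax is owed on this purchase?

$15.59

Craft lager (4-pack) $9.58: beer, wine and spirits → 11.5% + 2% city = 13.5% → $1.29
Café latte $6.08: restaurant meals → 8.75% + 2.25% city = 11% → $0.67
Rotisserie chicken $10.20: restaurant meals → 8.75% + 2.25% city = 11% → $1.12
Spiral notebook $2.36: all other goods → 7.5% + 0% city = 7.5% → $0.18
Umbrella $27.67: all other goods → 7.5% + 0% city = 7.5% → $2.08
Sourdough loaf $7.35: unprepared food → 6.75% + 2.75% city = 9.5% → $0.70
Canvas tote bag $19.47: all other goods → 7.5% + 0% city = 7.5% → $1.46
Art supplies kit $29.41: children's toys → 6% + 0% city = 6% → $1.76
Board game $52.45: children's toys → 6% + 0% city = 6% → $3.15
Pizza slice $2.69: restaurant meals → 8.75% + 2.25% city = 11% → $0.30
Bottle of gin (750 mL) $20.28: beer, wine and spirits → 11.5% + 2% city = 13.5% → $2.74
Frozen peas $1.45: unprepared food → 6.75% + 2.75% city = 9.5% → $0.14
Total tax = $1.29 + $0.67 + $1.12 + $0.18 + $2.08 + $0.70 + $1.46 + $1.76 + $3.15 + $0.30 + $2.74 + $0.14 = $15.59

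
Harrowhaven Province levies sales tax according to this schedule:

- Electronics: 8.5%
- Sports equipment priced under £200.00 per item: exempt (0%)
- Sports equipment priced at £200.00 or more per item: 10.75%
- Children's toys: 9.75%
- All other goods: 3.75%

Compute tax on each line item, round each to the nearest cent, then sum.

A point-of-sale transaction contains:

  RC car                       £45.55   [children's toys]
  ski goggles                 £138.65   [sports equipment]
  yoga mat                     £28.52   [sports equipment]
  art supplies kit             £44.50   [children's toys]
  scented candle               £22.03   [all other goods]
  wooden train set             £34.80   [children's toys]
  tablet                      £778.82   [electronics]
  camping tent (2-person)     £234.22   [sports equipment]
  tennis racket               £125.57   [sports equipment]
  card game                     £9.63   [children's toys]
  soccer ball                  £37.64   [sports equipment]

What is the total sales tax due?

£105.32

RC car £45.55: children's toys → 9.75% → £4.44
Ski goggles £138.65: sports equipment, under £200.00 → 0% → £0.00
Yoga mat £28.52: sports equipment, under £200.00 → 0% → £0.00
Art supplies kit £44.50: children's toys → 9.75% → £4.34
Scented candle £22.03: all other goods → 3.75% → £0.83
Wooden train set £34.80: children's toys → 9.75% → £3.39
Tablet £778.82: electronics → 8.5% → £66.20
Camping tent (2-person) £234.22: sports equipment, £200.00 or more → 10.75% → £25.18
Tennis racket £125.57: sports equipment, under £200.00 → 0% → £0.00
Card game £9.63: children's toys → 9.75% → £0.94
Soccer ball £37.64: sports equipment, under £200.00 → 0% → £0.00
Total tax = £4.44 + £4.34 + £0.83 + £3.39 + £66.20 + £25.18 + £0.94 = £105.32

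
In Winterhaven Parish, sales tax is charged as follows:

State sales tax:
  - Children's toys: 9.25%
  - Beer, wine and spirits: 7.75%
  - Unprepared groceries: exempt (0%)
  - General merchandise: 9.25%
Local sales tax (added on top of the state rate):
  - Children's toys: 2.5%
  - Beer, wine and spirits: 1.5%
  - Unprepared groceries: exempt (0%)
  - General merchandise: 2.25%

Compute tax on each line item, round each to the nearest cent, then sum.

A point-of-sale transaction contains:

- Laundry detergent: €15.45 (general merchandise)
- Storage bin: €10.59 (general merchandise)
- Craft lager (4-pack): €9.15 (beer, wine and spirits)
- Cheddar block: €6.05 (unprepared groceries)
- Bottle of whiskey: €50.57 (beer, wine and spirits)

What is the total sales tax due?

Laundry detergent €15.45: general merchandise → 9.25% + 2.25% local = 11.5% → €1.78
Storage bin €10.59: general merchandise → 9.25% + 2.25% local = 11.5% → €1.22
Craft lager (4-pack) €9.15: beer, wine and spirits → 7.75% + 1.5% local = 9.25% → €0.85
Cheddar block €6.05: unprepared groceries → 0% + 0% local = 0% → €0.00
Bottle of whiskey €50.57: beer, wine and spirits → 7.75% + 1.5% local = 9.25% → €4.68
Total tax = €1.78 + €1.22 + €0.85 + €4.68 = €8.53

€8.53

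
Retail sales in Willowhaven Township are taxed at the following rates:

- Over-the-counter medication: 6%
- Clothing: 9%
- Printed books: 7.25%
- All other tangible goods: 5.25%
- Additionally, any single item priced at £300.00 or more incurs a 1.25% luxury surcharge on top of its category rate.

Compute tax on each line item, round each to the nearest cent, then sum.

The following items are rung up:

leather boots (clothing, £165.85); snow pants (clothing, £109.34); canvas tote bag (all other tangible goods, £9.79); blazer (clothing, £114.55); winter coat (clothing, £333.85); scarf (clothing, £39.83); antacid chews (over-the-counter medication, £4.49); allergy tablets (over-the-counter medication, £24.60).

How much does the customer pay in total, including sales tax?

Leather boots £165.85: clothing → 9% → £14.93
Snow pants £109.34: clothing → 9% → £9.84
Canvas tote bag £9.79: all other tangible goods → 5.25% → £0.51
Blazer £114.55: clothing → 9% → £10.31
Winter coat £333.85: clothing → 9% + 1.25% surcharge = 10.25% → £34.22
Scarf £39.83: clothing → 9% → £3.58
Antacid chews £4.49: over-the-counter medication → 6% → £0.27
Allergy tablets £24.60: over-the-counter medication → 6% → £1.48
Subtotal = £802.30; tax = £75.14; total due = £877.44

£877.44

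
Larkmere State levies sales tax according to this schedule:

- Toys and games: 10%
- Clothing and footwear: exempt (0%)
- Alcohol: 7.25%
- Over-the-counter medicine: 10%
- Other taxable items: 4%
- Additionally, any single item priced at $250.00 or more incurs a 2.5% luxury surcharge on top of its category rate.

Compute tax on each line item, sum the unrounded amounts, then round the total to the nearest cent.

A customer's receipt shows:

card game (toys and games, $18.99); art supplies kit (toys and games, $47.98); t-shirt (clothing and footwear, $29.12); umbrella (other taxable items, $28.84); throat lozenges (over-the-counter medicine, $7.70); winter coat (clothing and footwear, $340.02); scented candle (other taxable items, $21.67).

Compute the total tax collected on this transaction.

Card game $18.99: toys and games → 10% → $1.899
Art supplies kit $47.98: toys and games → 10% → $4.798
T-shirt $29.12: clothing and footwear → 0% → $0.00
Umbrella $28.84: other taxable items → 4% → $1.1536
Throat lozenges $7.70: over-the-counter medicine → 10% → $0.77
Winter coat $340.02: clothing and footwear → 0% + 2.5% surcharge = 2.5% → $8.5005
Scented candle $21.67: other taxable items → 4% → $0.8668
Unrounded tax sum = $17.9879 → $17.99

$17.99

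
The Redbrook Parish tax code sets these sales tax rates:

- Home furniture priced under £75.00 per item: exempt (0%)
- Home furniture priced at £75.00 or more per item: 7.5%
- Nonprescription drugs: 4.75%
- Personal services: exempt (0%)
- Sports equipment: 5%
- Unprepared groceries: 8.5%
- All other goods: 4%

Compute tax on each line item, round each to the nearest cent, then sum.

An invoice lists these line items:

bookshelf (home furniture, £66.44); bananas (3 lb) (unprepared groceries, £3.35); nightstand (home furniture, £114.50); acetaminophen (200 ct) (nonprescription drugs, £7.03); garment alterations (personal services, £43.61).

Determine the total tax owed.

Bookshelf £66.44: home furniture, under £75.00 → 0% → £0.00
Bananas (3 lb) £3.35: unprepared groceries → 8.5% → £0.28
Nightstand £114.50: home furniture, £75.00 or more → 7.5% → £8.59
Acetaminophen (200 ct) £7.03: nonprescription drugs → 4.75% → £0.33
Garment alterations £43.61: personal services → 0% → £0.00
Total tax = £0.28 + £8.59 + £0.33 = £9.20

£9.20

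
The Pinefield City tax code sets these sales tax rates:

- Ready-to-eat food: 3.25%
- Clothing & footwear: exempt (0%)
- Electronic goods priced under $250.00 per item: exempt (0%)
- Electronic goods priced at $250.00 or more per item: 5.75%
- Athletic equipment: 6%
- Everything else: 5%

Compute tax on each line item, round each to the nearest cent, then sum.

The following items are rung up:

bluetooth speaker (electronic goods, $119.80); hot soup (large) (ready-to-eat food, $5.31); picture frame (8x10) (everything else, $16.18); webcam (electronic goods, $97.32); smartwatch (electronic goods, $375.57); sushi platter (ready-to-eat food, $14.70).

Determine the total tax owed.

Bluetooth speaker $119.80: electronic goods, under $250.00 → 0% → $0.00
Hot soup (large) $5.31: ready-to-eat food → 3.25% → $0.17
Picture frame (8x10) $16.18: everything else → 5% → $0.81
Webcam $97.32: electronic goods, under $250.00 → 0% → $0.00
Smartwatch $375.57: electronic goods, $250.00 or more → 5.75% → $21.60
Sushi platter $14.70: ready-to-eat food → 3.25% → $0.48
Total tax = $0.17 + $0.81 + $21.60 + $0.48 = $23.06

$23.06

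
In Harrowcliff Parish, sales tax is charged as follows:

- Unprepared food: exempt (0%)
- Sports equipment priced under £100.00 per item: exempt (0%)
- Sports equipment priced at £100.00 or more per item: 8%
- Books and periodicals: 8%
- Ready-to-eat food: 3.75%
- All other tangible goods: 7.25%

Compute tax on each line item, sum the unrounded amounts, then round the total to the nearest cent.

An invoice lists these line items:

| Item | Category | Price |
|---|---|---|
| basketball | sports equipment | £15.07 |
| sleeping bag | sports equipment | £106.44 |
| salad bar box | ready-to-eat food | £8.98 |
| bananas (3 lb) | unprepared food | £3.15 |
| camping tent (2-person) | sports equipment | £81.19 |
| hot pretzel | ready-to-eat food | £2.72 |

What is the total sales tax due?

Basketball £15.07: sports equipment, under £100.00 → 0% → £0.00
Sleeping bag £106.44: sports equipment, £100.00 or more → 8% → £8.5152
Salad bar box £8.98: ready-to-eat food → 3.75% → £0.33675
Bananas (3 lb) £3.15: unprepared food → 0% → £0.00
Camping tent (2-person) £81.19: sports equipment, under £100.00 → 0% → £0.00
Hot pretzel £2.72: ready-to-eat food → 3.75% → £0.102
Unrounded tax sum = £8.95395 → £8.95

£8.95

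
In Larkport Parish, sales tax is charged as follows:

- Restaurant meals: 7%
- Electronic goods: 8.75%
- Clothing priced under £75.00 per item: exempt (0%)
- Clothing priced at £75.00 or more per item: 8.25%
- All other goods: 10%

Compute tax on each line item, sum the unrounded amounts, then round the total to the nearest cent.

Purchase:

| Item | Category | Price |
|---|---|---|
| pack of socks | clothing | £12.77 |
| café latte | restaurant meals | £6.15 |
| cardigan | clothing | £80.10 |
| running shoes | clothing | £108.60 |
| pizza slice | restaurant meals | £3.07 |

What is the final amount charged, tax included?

Pack of socks £12.77: clothing, under £75.00 → 0% → £0.00
Café latte £6.15: restaurant meals → 7% → £0.4305
Cardigan £80.10: clothing, £75.00 or more → 8.25% → £6.60825
Running shoes £108.60: clothing, £75.00 or more → 8.25% → £8.9595
Pizza slice £3.07: restaurant meals → 7% → £0.2149
Subtotal = £210.69; unrounded tax = £16.21315 → £16.21; total due = £226.90

£226.90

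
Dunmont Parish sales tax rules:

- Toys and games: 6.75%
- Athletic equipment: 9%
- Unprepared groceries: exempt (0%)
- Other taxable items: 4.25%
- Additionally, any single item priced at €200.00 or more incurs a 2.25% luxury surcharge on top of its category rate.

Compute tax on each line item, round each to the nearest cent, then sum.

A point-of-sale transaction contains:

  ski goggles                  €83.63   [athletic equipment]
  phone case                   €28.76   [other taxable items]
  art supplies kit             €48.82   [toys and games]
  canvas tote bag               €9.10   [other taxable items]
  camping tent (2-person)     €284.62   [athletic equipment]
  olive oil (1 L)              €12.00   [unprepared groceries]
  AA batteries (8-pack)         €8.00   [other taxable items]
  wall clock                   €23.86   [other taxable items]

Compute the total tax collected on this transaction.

Ski goggles €83.63: athletic equipment → 9% → €7.53
Phone case €28.76: other taxable items → 4.25% → €1.22
Art supplies kit €48.82: toys and games → 6.75% → €3.30
Canvas tote bag €9.10: other taxable items → 4.25% → €0.39
Camping tent (2-person) €284.62: athletic equipment → 9% + 2.25% surcharge = 11.25% → €32.02
Olive oil (1 L) €12.00: unprepared groceries → 0% → €0.00
AA batteries (8-pack) €8.00: other taxable items → 4.25% → €0.34
Wall clock €23.86: other taxable items → 4.25% → €1.01
Total tax = €7.53 + €1.22 + €3.30 + €0.39 + €32.02 + €0.34 + €1.01 = €45.81

€45.81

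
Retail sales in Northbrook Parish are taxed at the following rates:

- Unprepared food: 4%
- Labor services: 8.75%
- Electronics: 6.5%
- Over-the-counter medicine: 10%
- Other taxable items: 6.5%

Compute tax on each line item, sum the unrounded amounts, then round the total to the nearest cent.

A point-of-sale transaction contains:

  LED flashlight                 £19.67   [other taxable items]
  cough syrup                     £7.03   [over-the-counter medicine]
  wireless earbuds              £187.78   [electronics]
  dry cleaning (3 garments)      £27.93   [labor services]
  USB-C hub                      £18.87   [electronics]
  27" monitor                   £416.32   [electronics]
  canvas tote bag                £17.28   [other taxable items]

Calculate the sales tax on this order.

£46.04

LED flashlight £19.67: other taxable items → 6.5% → £1.27855
Cough syrup £7.03: over-the-counter medicine → 10% → £0.703
Wireless earbuds £187.78: electronics → 6.5% → £12.2057
Dry cleaning (3 garments) £27.93: labor services → 8.75% → £2.443875
USB-C hub £18.87: electronics → 6.5% → £1.22655
27" monitor £416.32: electronics → 6.5% → £27.0608
Canvas tote bag £17.28: other taxable items → 6.5% → £1.1232
Unrounded tax sum = £46.041675 → £46.04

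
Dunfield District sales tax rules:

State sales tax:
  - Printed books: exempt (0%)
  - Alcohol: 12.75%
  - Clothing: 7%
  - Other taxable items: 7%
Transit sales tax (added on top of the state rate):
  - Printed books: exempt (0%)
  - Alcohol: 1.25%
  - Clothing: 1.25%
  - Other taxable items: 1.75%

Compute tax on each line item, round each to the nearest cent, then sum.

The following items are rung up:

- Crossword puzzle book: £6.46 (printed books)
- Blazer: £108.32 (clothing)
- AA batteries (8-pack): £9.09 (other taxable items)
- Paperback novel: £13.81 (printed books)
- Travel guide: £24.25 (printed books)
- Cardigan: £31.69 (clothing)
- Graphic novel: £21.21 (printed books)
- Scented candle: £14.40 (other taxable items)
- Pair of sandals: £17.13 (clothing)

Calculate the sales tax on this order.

£15.02

Crossword puzzle book £6.46: printed books → 0% + 0% transit = 0% → £0.00
Blazer £108.32: clothing → 7% + 1.25% transit = 8.25% → £8.94
AA batteries (8-pack) £9.09: other taxable items → 7% + 1.75% transit = 8.75% → £0.80
Paperback novel £13.81: printed books → 0% + 0% transit = 0% → £0.00
Travel guide £24.25: printed books → 0% + 0% transit = 0% → £0.00
Cardigan £31.69: clothing → 7% + 1.25% transit = 8.25% → £2.61
Graphic novel £21.21: printed books → 0% + 0% transit = 0% → £0.00
Scented candle £14.40: other taxable items → 7% + 1.75% transit = 8.75% → £1.26
Pair of sandals £17.13: clothing → 7% + 1.25% transit = 8.25% → £1.41
Total tax = £8.94 + £0.80 + £2.61 + £1.26 + £1.41 = £15.02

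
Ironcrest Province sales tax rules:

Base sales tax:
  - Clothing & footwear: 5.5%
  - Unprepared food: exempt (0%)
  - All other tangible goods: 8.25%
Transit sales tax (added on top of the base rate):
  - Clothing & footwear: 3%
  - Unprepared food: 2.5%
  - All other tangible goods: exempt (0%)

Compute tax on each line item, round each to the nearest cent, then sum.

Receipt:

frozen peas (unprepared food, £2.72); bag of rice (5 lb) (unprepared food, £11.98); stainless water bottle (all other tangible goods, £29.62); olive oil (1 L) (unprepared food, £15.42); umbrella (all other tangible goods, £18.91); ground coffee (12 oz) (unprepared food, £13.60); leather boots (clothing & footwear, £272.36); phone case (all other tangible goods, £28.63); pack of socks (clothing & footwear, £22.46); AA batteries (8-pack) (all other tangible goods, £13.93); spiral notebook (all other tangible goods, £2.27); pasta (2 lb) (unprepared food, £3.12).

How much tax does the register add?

Frozen peas £2.72: unprepared food → 0% + 2.5% transit = 2.5% → £0.07
Bag of rice (5 lb) £11.98: unprepared food → 0% + 2.5% transit = 2.5% → £0.30
Stainless water bottle £29.62: all other tangible goods → 8.25% + 0% transit = 8.25% → £2.44
Olive oil (1 L) £15.42: unprepared food → 0% + 2.5% transit = 2.5% → £0.39
Umbrella £18.91: all other tangible goods → 8.25% + 0% transit = 8.25% → £1.56
Ground coffee (12 oz) £13.60: unprepared food → 0% + 2.5% transit = 2.5% → £0.34
Leather boots £272.36: clothing & footwear → 5.5% + 3% transit = 8.5% → £23.15
Phone case £28.63: all other tangible goods → 8.25% + 0% transit = 8.25% → £2.36
Pack of socks £22.46: clothing & footwear → 5.5% + 3% transit = 8.5% → £1.91
AA batteries (8-pack) £13.93: all other tangible goods → 8.25% + 0% transit = 8.25% → £1.15
Spiral notebook £2.27: all other tangible goods → 8.25% + 0% transit = 8.25% → £0.19
Pasta (2 lb) £3.12: unprepared food → 0% + 2.5% transit = 2.5% → £0.08
Total tax = £0.07 + £0.30 + £2.44 + £0.39 + £1.56 + £0.34 + £23.15 + £2.36 + £1.91 + £1.15 + £0.19 + £0.08 = £33.94

£33.94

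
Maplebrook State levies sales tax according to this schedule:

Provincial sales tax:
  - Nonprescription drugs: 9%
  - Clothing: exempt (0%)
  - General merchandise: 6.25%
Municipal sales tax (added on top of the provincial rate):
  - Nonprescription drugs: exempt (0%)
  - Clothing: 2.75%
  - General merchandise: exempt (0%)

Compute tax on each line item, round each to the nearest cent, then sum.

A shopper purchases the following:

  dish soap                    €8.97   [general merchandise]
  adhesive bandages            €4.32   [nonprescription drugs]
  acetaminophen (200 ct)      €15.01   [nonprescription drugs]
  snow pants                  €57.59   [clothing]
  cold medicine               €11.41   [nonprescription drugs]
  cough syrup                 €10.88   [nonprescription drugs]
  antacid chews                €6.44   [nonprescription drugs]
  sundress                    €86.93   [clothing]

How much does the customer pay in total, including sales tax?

Dish soap €8.97: general merchandise → 6.25% + 0% municipal = 6.25% → €0.56
Adhesive bandages €4.32: nonprescription drugs → 9% + 0% municipal = 9% → €0.39
Acetaminophen (200 ct) €15.01: nonprescription drugs → 9% + 0% municipal = 9% → €1.35
Snow pants €57.59: clothing → 0% + 2.75% municipal = 2.75% → €1.58
Cold medicine €11.41: nonprescription drugs → 9% + 0% municipal = 9% → €1.03
Cough syrup €10.88: nonprescription drugs → 9% + 0% municipal = 9% → €0.98
Antacid chews €6.44: nonprescription drugs → 9% + 0% municipal = 9% → €0.58
Sundress €86.93: clothing → 0% + 2.75% municipal = 2.75% → €2.39
Subtotal = €201.55; tax = €8.86; total due = €210.41

€210.41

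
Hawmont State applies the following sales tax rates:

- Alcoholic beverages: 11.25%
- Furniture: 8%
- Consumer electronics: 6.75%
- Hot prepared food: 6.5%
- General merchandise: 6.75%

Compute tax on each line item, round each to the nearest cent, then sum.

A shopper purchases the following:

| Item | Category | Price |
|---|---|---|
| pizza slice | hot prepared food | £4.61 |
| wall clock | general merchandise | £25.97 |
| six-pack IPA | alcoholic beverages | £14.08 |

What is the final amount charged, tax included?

Pizza slice £4.61: hot prepared food → 6.5% → £0.30
Wall clock £25.97: general merchandise → 6.75% → £1.75
Six-pack IPA £14.08: alcoholic beverages → 11.25% → £1.58
Subtotal = £44.66; tax = £3.63; total due = £48.29

£48.29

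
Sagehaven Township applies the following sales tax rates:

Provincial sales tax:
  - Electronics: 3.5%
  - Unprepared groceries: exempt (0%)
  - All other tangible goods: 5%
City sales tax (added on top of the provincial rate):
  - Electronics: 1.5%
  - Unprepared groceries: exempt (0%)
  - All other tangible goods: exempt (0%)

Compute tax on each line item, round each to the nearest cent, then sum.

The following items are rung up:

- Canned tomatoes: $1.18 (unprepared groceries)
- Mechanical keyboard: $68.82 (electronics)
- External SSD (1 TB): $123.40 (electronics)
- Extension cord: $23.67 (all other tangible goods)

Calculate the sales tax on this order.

$10.79

Canned tomatoes $1.18: unprepared groceries → 0% + 0% city = 0% → $0.00
Mechanical keyboard $68.82: electronics → 3.5% + 1.5% city = 5% → $3.44
External SSD (1 TB) $123.40: electronics → 3.5% + 1.5% city = 5% → $6.17
Extension cord $23.67: all other tangible goods → 5% + 0% city = 5% → $1.18
Total tax = $3.44 + $6.17 + $1.18 = $10.79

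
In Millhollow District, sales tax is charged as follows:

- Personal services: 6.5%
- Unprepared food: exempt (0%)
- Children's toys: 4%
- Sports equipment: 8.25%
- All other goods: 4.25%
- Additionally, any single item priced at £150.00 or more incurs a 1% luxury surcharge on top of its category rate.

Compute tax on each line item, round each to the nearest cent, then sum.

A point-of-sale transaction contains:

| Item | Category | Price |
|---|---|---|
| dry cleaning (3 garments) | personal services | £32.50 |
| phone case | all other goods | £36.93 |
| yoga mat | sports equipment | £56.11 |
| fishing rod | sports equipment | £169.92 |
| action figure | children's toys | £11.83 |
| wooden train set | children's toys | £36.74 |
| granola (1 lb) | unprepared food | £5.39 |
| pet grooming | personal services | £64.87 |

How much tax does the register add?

£30.19

Dry cleaning (3 garments) £32.50: personal services → 6.5% → £2.11
Phone case £36.93: all other goods → 4.25% → £1.57
Yoga mat £56.11: sports equipment → 8.25% → £4.63
Fishing rod £169.92: sports equipment → 8.25% + 1% surcharge = 9.25% → £15.72
Action figure £11.83: children's toys → 4% → £0.47
Wooden train set £36.74: children's toys → 4% → £1.47
Granola (1 lb) £5.39: unprepared food → 0% → £0.00
Pet grooming £64.87: personal services → 6.5% → £4.22
Total tax = £2.11 + £1.57 + £4.63 + £15.72 + £0.47 + £1.47 + £4.22 = £30.19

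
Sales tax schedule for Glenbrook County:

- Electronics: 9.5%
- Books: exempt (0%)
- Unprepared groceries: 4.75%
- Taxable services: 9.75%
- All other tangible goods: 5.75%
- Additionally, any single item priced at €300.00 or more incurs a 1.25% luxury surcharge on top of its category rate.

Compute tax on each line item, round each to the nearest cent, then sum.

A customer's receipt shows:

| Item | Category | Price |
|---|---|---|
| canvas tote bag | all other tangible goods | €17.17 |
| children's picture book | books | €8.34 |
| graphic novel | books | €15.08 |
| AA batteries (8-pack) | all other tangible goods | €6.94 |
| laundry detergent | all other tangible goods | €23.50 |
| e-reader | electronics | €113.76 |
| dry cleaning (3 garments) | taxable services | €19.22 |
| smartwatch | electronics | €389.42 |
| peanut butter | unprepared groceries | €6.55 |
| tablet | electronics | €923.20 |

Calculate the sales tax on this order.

Canvas tote bag €17.17: all other tangible goods → 5.75% → €0.99
Children's picture book €8.34: books → 0% → €0.00
Graphic novel €15.08: books → 0% → €0.00
AA batteries (8-pack) €6.94: all other tangible goods → 5.75% → €0.40
Laundry detergent €23.50: all other tangible goods → 5.75% → €1.35
E-reader €113.76: electronics → 9.5% → €10.81
Dry cleaning (3 garments) €19.22: taxable services → 9.75% → €1.87
Smartwatch €389.42: electronics → 9.5% + 1.25% surcharge = 10.75% → €41.86
Peanut butter €6.55: unprepared groceries → 4.75% → €0.31
Tablet €923.20: electronics → 9.5% + 1.25% surcharge = 10.75% → €99.24
Total tax = €0.99 + €0.40 + €1.35 + €10.81 + €1.87 + €41.86 + €0.31 + €99.24 = €156.83

€156.83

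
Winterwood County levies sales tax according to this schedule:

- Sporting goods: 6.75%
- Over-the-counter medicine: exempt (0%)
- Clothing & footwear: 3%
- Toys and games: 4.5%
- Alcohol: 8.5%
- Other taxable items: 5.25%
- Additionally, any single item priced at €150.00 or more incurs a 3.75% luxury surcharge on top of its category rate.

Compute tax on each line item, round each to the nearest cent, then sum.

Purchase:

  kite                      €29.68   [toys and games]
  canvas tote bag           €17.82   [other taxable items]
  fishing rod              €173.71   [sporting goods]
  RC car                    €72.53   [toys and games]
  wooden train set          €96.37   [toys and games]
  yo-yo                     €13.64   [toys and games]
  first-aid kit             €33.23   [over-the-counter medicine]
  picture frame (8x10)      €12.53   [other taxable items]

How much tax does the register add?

€29.39

Kite €29.68: toys and games → 4.5% → €1.34
Canvas tote bag €17.82: other taxable items → 5.25% → €0.94
Fishing rod €173.71: sporting goods → 6.75% + 3.75% surcharge = 10.5% → €18.24
RC car €72.53: toys and games → 4.5% → €3.26
Wooden train set €96.37: toys and games → 4.5% → €4.34
Yo-yo €13.64: toys and games → 4.5% → €0.61
First-aid kit €33.23: over-the-counter medicine → 0% → €0.00
Picture frame (8x10) €12.53: other taxable items → 5.25% → €0.66
Total tax = €1.34 + €0.94 + €18.24 + €3.26 + €4.34 + €0.61 + €0.66 = €29.39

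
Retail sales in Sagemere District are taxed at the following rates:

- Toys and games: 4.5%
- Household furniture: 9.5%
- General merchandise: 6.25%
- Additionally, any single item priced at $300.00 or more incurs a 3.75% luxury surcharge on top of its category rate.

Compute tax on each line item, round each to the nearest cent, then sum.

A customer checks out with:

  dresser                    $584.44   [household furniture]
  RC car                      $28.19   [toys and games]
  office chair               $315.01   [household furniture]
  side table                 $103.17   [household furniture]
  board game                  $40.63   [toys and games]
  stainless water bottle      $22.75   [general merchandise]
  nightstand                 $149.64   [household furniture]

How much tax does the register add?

Dresser $584.44: household furniture → 9.5% + 3.75% surcharge = 13.25% → $77.44
RC car $28.19: toys and games → 4.5% → $1.27
Office chair $315.01: household furniture → 9.5% + 3.75% surcharge = 13.25% → $41.74
Side table $103.17: household furniture → 9.5% → $9.80
Board game $40.63: toys and games → 4.5% → $1.83
Stainless water bottle $22.75: general merchandise → 6.25% → $1.42
Nightstand $149.64: household furniture → 9.5% → $14.22
Total tax = $77.44 + $1.27 + $41.74 + $9.80 + $1.83 + $1.42 + $14.22 = $147.72

$147.72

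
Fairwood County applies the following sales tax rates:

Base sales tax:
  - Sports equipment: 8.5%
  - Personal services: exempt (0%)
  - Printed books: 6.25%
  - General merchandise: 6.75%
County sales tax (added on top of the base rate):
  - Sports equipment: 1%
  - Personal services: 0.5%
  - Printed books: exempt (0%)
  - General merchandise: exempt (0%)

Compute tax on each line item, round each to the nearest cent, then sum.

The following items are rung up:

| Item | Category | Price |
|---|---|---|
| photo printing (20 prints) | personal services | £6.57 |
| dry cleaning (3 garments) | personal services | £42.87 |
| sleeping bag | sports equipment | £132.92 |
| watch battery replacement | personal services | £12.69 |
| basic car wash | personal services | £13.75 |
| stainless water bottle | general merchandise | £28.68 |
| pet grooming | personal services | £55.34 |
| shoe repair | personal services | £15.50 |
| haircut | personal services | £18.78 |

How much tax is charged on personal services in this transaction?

£0.82

Photo printing (20 prints) £6.57: personal services → 0% + 0.5% county = 0.5% → £0.03
Dry cleaning (3 garments) £42.87: personal services → 0% + 0.5% county = 0.5% → £0.21
Watch battery replacement £12.69: personal services → 0% + 0.5% county = 0.5% → £0.06
Basic car wash £13.75: personal services → 0% + 0.5% county = 0.5% → £0.07
Pet grooming £55.34: personal services → 0% + 0.5% county = 0.5% → £0.28
Shoe repair £15.50: personal services → 0% + 0.5% county = 0.5% → £0.08
Haircut £18.78: personal services → 0% + 0.5% county = 0.5% → £0.09
Tax on personal services = £0.03 + £0.21 + £0.06 + £0.07 + £0.28 + £0.08 + £0.09 = £0.82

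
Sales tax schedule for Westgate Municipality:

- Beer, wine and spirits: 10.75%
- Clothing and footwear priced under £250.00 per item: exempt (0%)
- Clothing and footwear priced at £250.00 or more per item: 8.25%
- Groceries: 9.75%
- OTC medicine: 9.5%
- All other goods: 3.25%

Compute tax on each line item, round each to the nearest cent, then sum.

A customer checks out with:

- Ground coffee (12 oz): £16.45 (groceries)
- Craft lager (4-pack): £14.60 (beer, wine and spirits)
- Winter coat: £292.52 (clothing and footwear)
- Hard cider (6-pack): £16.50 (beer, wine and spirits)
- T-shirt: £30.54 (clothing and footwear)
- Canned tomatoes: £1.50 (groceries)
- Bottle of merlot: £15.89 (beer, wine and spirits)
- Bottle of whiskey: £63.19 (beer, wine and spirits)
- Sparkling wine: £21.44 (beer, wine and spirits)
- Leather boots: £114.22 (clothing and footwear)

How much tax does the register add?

Ground coffee (12 oz) £16.45: groceries → 9.75% → £1.60
Craft lager (4-pack) £14.60: beer, wine and spirits → 10.75% → £1.57
Winter coat £292.52: clothing and footwear, £250.00 or more → 8.25% → £24.13
Hard cider (6-pack) £16.50: beer, wine and spirits → 10.75% → £1.77
T-shirt £30.54: clothing and footwear, under £250.00 → 0% → £0.00
Canned tomatoes £1.50: groceries → 9.75% → £0.15
Bottle of merlot £15.89: beer, wine and spirits → 10.75% → £1.71
Bottle of whiskey £63.19: beer, wine and spirits → 10.75% → £6.79
Sparkling wine £21.44: beer, wine and spirits → 10.75% → £2.30
Leather boots £114.22: clothing and footwear, under £250.00 → 0% → £0.00
Total tax = £1.60 + £1.57 + £24.13 + £1.77 + £0.15 + £1.71 + £6.79 + £2.30 = £40.02

£40.02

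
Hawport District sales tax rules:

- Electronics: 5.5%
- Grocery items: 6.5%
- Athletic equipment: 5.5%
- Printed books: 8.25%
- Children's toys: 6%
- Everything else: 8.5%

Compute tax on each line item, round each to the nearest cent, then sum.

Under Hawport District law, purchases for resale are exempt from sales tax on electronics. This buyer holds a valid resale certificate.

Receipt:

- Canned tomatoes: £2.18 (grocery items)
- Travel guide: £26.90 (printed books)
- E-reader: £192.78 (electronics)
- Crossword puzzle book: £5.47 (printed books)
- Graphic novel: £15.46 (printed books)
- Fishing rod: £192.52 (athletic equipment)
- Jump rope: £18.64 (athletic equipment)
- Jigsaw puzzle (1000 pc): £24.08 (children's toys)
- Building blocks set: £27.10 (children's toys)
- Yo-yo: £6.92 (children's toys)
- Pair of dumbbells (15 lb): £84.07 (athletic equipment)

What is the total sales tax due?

Canned tomatoes £2.18: grocery items → 6.5% → £0.14
Travel guide £26.90: printed books → 8.25% → £2.22
E-reader £192.78: electronics, buyer-exempt → 0% → £0.00
Crossword puzzle book £5.47: printed books → 8.25% → £0.45
Graphic novel £15.46: printed books → 8.25% → £1.28
Fishing rod £192.52: athletic equipment → 5.5% → £10.59
Jump rope £18.64: athletic equipment → 5.5% → £1.03
Jigsaw puzzle (1000 pc) £24.08: children's toys → 6% → £1.44
Building blocks set £27.10: children's toys → 6% → £1.63
Yo-yo £6.92: children's toys → 6% → £0.42
Pair of dumbbells (15 lb) £84.07: athletic equipment → 5.5% → £4.62
Total tax = £0.14 + £2.22 + £0.45 + £1.28 + £10.59 + £1.03 + £1.44 + £1.63 + £0.42 + £4.62 = £23.82

£23.82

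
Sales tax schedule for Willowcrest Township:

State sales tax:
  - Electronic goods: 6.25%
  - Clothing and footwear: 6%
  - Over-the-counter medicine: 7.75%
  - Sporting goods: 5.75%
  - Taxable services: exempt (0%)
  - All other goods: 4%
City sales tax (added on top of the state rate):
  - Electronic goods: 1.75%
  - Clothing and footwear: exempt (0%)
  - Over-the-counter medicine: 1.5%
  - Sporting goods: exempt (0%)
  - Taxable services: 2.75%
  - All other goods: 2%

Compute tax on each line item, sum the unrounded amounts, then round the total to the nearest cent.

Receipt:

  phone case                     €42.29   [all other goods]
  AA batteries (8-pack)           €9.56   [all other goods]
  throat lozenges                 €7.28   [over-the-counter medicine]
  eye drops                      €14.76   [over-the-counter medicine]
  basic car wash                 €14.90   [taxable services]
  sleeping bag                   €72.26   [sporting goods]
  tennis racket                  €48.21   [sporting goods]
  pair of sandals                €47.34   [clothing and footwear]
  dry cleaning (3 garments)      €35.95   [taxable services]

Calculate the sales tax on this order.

Phone case €42.29: all other goods → 4% + 2% city = 6% → €2.5374
AA batteries (8-pack) €9.56: all other goods → 4% + 2% city = 6% → €0.5736
Throat lozenges €7.28: over-the-counter medicine → 7.75% + 1.5% city = 9.25% → €0.6734
Eye drops €14.76: over-the-counter medicine → 7.75% + 1.5% city = 9.25% → €1.3653
Basic car wash €14.90: taxable services → 0% + 2.75% city = 2.75% → €0.40975
Sleeping bag €72.26: sporting goods → 5.75% + 0% city = 5.75% → €4.15495
Tennis racket €48.21: sporting goods → 5.75% + 0% city = 5.75% → €2.772075
Pair of sandals €47.34: clothing and footwear → 6% + 0% city = 6% → €2.8404
Dry cleaning (3 garments) €35.95: taxable services → 0% + 2.75% city = 2.75% → €0.988625
Unrounded tax sum = €16.3155 → €16.32

€16.32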